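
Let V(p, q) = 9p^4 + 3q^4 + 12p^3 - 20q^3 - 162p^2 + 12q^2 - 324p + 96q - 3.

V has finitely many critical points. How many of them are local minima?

4

V separates as a function of p plus a function of q, so ∇V=0 decouples.
∂V/∂p = 36(p - 3)(p + 1)(p + 3) = 0 at p ∈ {-3, -1, 3}; ∂V/∂q = 12(q - 4)(q - 2)(q + 1) = 0 at q ∈ {-1, 2, 4}.
The Hessian is diagonal: diag(V_pp, V_qq). Second derivatives: V_pp(-3)=432, V_pp(-1)=-288, V_pp(3)=864; V_qq(-1)=180, V_qq(2)=-72, V_qq(4)=120.
Local minima occur where both diagonal entries positive: (-3, -1), (-3, 4), (3, -1), (3, 4). Count: 4.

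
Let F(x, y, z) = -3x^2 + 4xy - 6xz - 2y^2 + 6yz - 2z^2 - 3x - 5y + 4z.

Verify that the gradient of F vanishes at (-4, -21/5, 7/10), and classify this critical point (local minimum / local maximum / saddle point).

saddle point

∇F = (-6x + 4y - 6z - 3, 4x - 4y + 6z - 5, -6x + 6y - 4z + 4); substituting (-4, -21/5, 7/10) gives ∇F = (0, 0, 0), so (-4, -21/5, 7/10) is indeed a critical point.
The Hessian is constant: H = [[-6, 4, -6], [4, -4, 6], [-6, 6, -4]].
Leading principal minors: Δ₁ = -6, Δ₂ = 8, Δ₃ = 40.
The minors fit neither the all-positive nor the alternating-sign pattern, so H is indefinite: a saddle point.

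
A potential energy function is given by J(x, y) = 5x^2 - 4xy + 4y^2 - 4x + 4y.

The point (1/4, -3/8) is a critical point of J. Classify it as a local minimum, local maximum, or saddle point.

The Hessian of J is constant: H = [[10, -4], [-4, 8]].
det(H) = 10·8 − (-4)² = 64.
det(H) > 0 and tr(H) = 18 > 0, so H is positive definite and the point is a local minimum.

local minimum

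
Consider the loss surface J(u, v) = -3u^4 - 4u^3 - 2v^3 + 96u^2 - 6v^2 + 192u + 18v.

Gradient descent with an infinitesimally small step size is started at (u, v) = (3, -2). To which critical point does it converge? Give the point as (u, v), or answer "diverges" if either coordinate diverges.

(-1, -3)

J is separable, so gradient descent decouples: u follows -∂J/∂u, v follows -∂J/∂v.
∂J/∂u = -12(u - 4)(u + 1)(u + 4); at u=3 this is 336, so u decreases.
∂J/∂v = -6(v - 1)(v + 3); at v=-2 this is 18, so v decreases.
u converges to its nearest critical value -1 (a local min of the u-part); v converges to -3. The iterate converges to (-1, -3).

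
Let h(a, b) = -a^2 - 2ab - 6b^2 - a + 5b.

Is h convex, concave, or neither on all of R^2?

concave

h is quadratic, so its Hessian is the constant matrix H = [[-2, -2], [-2, -12]].
det(H) = 20, tr(H) = -14.
det(H) > 0 and tr(H) < 0, so H is negative definite everywhere: concave.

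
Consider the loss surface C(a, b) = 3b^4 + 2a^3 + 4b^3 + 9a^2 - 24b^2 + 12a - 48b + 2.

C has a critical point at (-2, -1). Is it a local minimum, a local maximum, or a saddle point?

The mixed partial ∂²C/∂a∂b is 0, so the Hessian at any point is diag(C_aa, C_bb) = diag(6(2a + 3), 12(3b^2 + 2b - 4)).
At (-2, -1): H = diag(-6, -36).
Both eigenvalues are negative, so H is negative definite: a local maximum.

local maximum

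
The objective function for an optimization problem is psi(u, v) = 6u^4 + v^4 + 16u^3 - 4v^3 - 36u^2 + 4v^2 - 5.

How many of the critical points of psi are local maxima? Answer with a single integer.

psi separates as a function of u plus a function of v, so ∇psi=0 decouples.
∂psi/∂u = 24u(u - 1)(u + 3) = 0 at u ∈ {-3, 0, 1}; ∂psi/∂v = 4v(v - 2)(v - 1) = 0 at v ∈ {0, 1, 2}.
The Hessian is diagonal: diag(psi_uu, psi_vv). Second derivatives: psi_uu(-3)=288, psi_uu(0)=-72, psi_uu(1)=96; psi_vv(0)=8, psi_vv(1)=-4, psi_vv(2)=8.
Local maxima occur where both diagonal entries negative: (0, 1). Count: 1.

1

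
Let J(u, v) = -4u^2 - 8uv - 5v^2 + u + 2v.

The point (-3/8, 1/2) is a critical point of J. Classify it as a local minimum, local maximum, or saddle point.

local maximum

The Hessian of J is constant: H = [[-8, -8], [-8, -10]].
det(H) = (-8)·(-10) − (-8)² = 16.
det(H) > 0 and tr(H) = -18 < 0, so H is negative definite and the point is a local maximum.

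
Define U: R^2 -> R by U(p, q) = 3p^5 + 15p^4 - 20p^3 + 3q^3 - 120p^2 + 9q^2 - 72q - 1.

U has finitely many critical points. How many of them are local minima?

2

U separates as a function of p plus a function of q, so ∇U=0 decouples.
∂U/∂p = 15p(p - 2)(p + 2)(p + 4) = 0 at p ∈ {-4, -2, 0, 2}; ∂U/∂q = 9(q - 2)(q + 4) = 0 at q ∈ {-4, 2}.
The Hessian is diagonal: diag(U_pp, U_qq). Second derivatives: U_pp(-4)=-720, U_pp(-2)=240, U_pp(0)=-240, U_pp(2)=720; U_qq(-4)=-54, U_qq(2)=54.
Local minima occur where both diagonal entries positive: (-2, 2), (2, 2). Count: 2.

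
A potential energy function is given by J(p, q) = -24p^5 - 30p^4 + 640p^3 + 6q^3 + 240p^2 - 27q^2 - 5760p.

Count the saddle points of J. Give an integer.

4

J separates as a function of p plus a function of q, so ∇J=0 decouples.
∂J/∂p = -120(p - 3)(p - 2)(p + 2)(p + 4) = 0 at p ∈ {-4, -2, 2, 3}; ∂J/∂q = 18q(q - 3) = 0 at q ∈ {0, 3}.
The Hessian is diagonal: diag(J_pp, J_qq). Second derivatives: J_pp(-4)=10080, J_pp(-2)=-4800, J_pp(2)=2880, J_pp(3)=-4200; J_qq(0)=-54, J_qq(3)=54.
Saddle points occur where the two diagonal entries have opposite signs: (-4, 0), (-2, 3), (2, 0), (3, 3). Count: 4.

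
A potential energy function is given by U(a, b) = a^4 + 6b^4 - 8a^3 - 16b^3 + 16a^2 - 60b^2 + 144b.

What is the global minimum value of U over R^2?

-304

U(a,b) separates as P(a) + Q(b), so its minimum is min P + min Q.
P'(a) = 4a(a - 4)(a - 2) vanishes at a ∈ {0, 2, 4}; Q'(b) = 24(b - 3)(b - 1)(b + 2) vanishes at b ∈ {-2, 1, 3}.
Local minima of P (where P''>0): P(0)=0, P(4)=0. Local minima of Q: Q(-2)=-304, Q(3)=-54.
So the global minimum of U is P(0) + Q(-2) = 0 − 304 = -304, attained at (0, -2).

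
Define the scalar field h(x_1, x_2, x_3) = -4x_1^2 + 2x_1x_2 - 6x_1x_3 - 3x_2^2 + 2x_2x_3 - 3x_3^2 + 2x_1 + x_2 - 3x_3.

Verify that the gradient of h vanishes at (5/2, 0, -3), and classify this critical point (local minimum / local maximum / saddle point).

local maximum

∇h = (-8x_1 + 2x_2 - 6x_3 + 2, 2x_1 - 6x_2 + 2x_3 + 1, -6x_1 + 2x_2 - 6x_3 - 3); substituting (5/2, 0, -3) gives ∇h = (0, 0, 0), so (5/2, 0, -3) is indeed a critical point.
The Hessian is constant: H = [[-8, 2, -6], [2, -6, 2], [-6, 2, -6]].
Leading principal minors: Δ₁ = -8, Δ₂ = 44, Δ₃ = -64.
The minors alternate sign starting negative (−, +, −), so H is negative definite: a local maximum.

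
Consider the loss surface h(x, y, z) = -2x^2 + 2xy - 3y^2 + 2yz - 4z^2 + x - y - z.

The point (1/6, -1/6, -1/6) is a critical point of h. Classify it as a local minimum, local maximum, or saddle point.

The Hessian is constant: H = [[-4, 2, 0], [2, -6, 2], [0, 2, -8]].
Leading principal minors: Δ₁ = -4, Δ₂ = 20, Δ₃ = -144.
The minors alternate sign starting negative (−, +, −), so H is negative definite: a local maximum.

local maximum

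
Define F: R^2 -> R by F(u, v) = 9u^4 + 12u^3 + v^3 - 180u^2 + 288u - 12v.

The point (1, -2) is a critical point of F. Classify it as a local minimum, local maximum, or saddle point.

local maximum

The mixed partial ∂²F/∂u∂v is 0, so the Hessian at any point is diag(F_uu, F_vv) = diag(36(3u^2 + 2u - 10), 6v).
At (1, -2): H = diag(-180, -12).
Both eigenvalues are negative, so H is negative definite: a local maximum.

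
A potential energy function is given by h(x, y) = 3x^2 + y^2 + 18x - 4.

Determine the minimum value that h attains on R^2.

h(x,y) separates as P(x) + Q(y) − 4, so its minimum is min P + min Q − 4.
P'(x) = 6x + 18 vanishes at x ∈ {-3}; Q'(y) = 2y vanishes at y ∈ {0}.
Local minima of P (where P''>0): P(-3)=-27. Local minima of Q: Q(0)=0.
So the global minimum of h is P(-3) + Q(0) − 4 = -27 + 0 − 4 = -31, attained at (-3, 0).

-31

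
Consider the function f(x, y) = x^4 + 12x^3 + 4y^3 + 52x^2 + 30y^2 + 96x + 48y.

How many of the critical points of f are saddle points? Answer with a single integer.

f separates as a function of x plus a function of y, so ∇f=0 decouples.
∂f/∂x = 4(x + 2)(x + 3)(x + 4) = 0 at x ∈ {-4, -3, -2}; ∂f/∂y = 12(y + 1)(y + 4) = 0 at y ∈ {-4, -1}.
The Hessian is diagonal: diag(f_xx, f_yy). Second derivatives: f_xx(-4)=8, f_xx(-3)=-4, f_xx(-2)=8; f_yy(-4)=-36, f_yy(-1)=36.
Saddle points occur where the two diagonal entries have opposite signs: (-4, -4), (-3, -1), (-2, -4). Count: 3.

3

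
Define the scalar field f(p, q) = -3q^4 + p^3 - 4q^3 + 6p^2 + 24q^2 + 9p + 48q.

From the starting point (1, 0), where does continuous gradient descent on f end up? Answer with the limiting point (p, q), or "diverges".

(-1, -1)

f is separable, so gradient descent decouples: p follows -∂f/∂p, q follows -∂f/∂q.
∂f/∂p = 3(p + 1)(p + 3); at p=1 this is 24, so p decreases.
∂f/∂q = -12(q - 2)(q + 1)(q + 2); at q=0 this is 48, so q decreases.
p converges to its nearest critical value -1 (a local min of the p-part); q converges to -1. The iterate converges to (-1, -1).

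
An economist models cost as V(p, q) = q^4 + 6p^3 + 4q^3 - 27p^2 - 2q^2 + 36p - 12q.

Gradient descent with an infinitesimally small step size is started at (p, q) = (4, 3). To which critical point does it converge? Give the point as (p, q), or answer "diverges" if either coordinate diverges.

V is separable, so gradient descent decouples: p follows -∂V/∂p, q follows -∂V/∂q.
∂V/∂p = 18(p - 2)(p - 1); at p=4 this is 108, so p decreases.
∂V/∂q = 4(q - 1)(q + 1)(q + 3); at q=3 this is 192, so q decreases.
p converges to its nearest critical value 2 (a local min of the p-part); q converges to 1. The iterate converges to (2, 1).

(2, 1)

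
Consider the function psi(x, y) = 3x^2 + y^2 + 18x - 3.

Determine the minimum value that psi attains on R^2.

psi(x,y) separates as P(x) + Q(y) − 3, so its minimum is min P + min Q − 3.
P'(x) = 6x + 18 vanishes at x ∈ {-3}; Q'(y) = 2y vanishes at y ∈ {0}.
Local minima of P (where P''>0): P(-3)=-27. Local minima of Q: Q(0)=0.
So the global minimum of psi is P(-3) + Q(0) − 3 = -27 + 0 − 3 = -30, attained at (-3, 0).

-30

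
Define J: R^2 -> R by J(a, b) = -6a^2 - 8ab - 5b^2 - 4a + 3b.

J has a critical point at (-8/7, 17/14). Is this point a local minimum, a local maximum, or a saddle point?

local maximum

The Hessian of J is constant: H = [[-12, -8], [-8, -10]].
det(H) = (-12)·(-10) − (-8)² = 56.
det(H) > 0 and tr(H) = -22 < 0, so H is negative definite and the point is a local maximum.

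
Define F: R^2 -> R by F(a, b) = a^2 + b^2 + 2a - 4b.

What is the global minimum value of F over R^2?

-5

F(a,b) separates as P(a) + Q(b), so its minimum is min P + min Q.
P'(a) = 2a + 2 vanishes at a ∈ {-1}; Q'(b) = 2b - 4 vanishes at b ∈ {2}.
Local minima of P (where P''>0): P(-1)=-1. Local minima of Q: Q(2)=-4.
So the global minimum of F is P(-1) + Q(2) = -1 − 4 = -5, attained at (-1, 2).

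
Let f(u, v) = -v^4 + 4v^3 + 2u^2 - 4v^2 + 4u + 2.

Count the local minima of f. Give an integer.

1

f separates as a function of u plus a function of v, so ∇f=0 decouples.
∂f/∂u = 4(u + 1) = 0 at u ∈ {-1}; ∂f/∂v = -4v(v - 2)(v - 1) = 0 at v ∈ {0, 1, 2}.
The Hessian is diagonal: diag(f_uu, f_vv). Second derivatives: f_uu(-1)=4; f_vv(0)=-8, f_vv(1)=4, f_vv(2)=-8.
Local minima occur where both diagonal entries positive: (-1, 1). Count: 1.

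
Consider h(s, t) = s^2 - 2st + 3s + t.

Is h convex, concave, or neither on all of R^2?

neither

h is quadratic, so its Hessian is the constant matrix H = [[2, -2], [-2, 0]].
det(H) = -4, tr(H) = 2.
det(H) < 0, so H is indefinite: neither convex nor concave.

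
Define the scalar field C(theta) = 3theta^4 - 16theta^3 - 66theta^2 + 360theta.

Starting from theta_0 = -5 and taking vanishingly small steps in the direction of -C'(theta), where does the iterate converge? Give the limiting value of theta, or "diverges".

C'(theta) = 12(theta - 5)(theta - 2)(theta + 3), so C'(-5) = -1680.
Gradient descent moves in the -C' direction, i.e. theta is increasing.
The nearest critical point in that direction is theta = -3, where C'' = 480 > 0 (a local minimum). The iterate converges there.

-3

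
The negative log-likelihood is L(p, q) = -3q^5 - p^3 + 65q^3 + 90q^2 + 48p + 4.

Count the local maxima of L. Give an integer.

2

L separates as a function of p plus a function of q, so ∇L=0 decouples.
∂L/∂p = -3(p - 4)(p + 4) = 0 at p ∈ {-4, 4}; ∂L/∂q = -15q(q - 4)(q + 1)(q + 3) = 0 at q ∈ {-3, -1, 0, 4}.
The Hessian is diagonal: diag(L_pp, L_qq). Second derivatives: L_pp(-4)=24, L_pp(4)=-24; L_qq(-3)=630, L_qq(-1)=-150, L_qq(0)=180, L_qq(4)=-2100.
Local maxima occur where both diagonal entries negative: (4, -1), (4, 4). Count: 2.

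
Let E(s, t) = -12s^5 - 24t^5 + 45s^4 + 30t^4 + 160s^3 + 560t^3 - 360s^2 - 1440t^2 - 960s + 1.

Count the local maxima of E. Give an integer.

4

E separates as a function of s plus a function of t, so ∇E=0 decouples.
∂E/∂s = -60(s - 4)(s - 2)(s + 1)(s + 2) = 0 at s ∈ {-2, -1, 2, 4}; ∂E/∂t = -120t(t - 3)(t - 2)(t + 4) = 0 at t ∈ {-4, 0, 2, 3}.
The Hessian is diagonal: diag(E_ss, E_tt). Second derivatives: E_ss(-2)=1440, E_ss(-1)=-900, E_ss(2)=1440, E_ss(4)=-3600; E_tt(-4)=20160, E_tt(0)=-2880, E_tt(2)=1440, E_tt(3)=-2520.
Local maxima occur where both diagonal entries negative: (-1, 0), (-1, 3), (4, 0), (4, 3). Count: 4.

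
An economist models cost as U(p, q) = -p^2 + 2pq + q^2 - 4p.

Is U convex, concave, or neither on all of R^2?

neither

U is quadratic, so its Hessian is the constant matrix H = [[-2, 2], [2, 2]].
det(H) = -8, tr(H) = 0.
det(H) < 0, so H is indefinite: neither convex nor concave.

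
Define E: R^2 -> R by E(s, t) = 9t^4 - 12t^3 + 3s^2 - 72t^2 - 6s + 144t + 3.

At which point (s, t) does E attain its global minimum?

(1, -2)

E(s,t) separates as P(s) + Q(t) + 3, so its minimum is min P + min Q + 3.
P'(s) = 6s - 6 vanishes at s ∈ {1}; Q'(t) = 36(t - 2)(t - 1)(t + 2) vanishes at t ∈ {-2, 1, 2}.
Local minima of P (where P''>0): P(1)=-3. Local minima of Q: Q(-2)=-336, Q(2)=48.
So the global minimum of E is P(1) + Q(-2) + 3 = -3 − 336 + 3 = -336, attained at (1, -2).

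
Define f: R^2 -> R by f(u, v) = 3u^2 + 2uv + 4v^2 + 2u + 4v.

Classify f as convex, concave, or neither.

convex

f is quadratic, so its Hessian is the constant matrix H = [[6, 2], [2, 8]].
det(H) = 44, tr(H) = 14.
det(H) > 0 and tr(H) > 0, so H is positive definite everywhere: convex.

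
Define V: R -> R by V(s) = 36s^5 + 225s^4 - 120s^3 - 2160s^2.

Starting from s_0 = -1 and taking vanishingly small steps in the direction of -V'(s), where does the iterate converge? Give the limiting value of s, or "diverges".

V'(s) = 180s(s - 2)(s + 3)(s + 4), so V'(-1) = 3240.
Gradient descent moves in the -V' direction, i.e. s is decreasing.
The nearest critical point in that direction is s = -3, where V'' = 2700 > 0 (a local minimum). The iterate converges there.

-3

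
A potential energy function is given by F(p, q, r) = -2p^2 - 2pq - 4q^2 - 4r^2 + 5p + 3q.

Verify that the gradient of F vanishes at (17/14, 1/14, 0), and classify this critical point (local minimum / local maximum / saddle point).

local maximum

∇F = (-4p - 2q + 5, -2p - 8q + 3, -8r); substituting (17/14, 1/14, 0) gives ∇F = (0, 0, 0), so (17/14, 1/14, 0) is indeed a critical point.
The Hessian is constant: H = [[-4, -2, 0], [-2, -8, 0], [0, 0, -8]].
Leading principal minors: Δ₁ = -4, Δ₂ = 28, Δ₃ = -224.
The minors alternate sign starting negative (−, +, −), so H is negative definite: a local maximum.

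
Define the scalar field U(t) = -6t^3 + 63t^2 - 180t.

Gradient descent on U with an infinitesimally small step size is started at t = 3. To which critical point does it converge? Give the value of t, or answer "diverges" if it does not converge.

2

U'(t) = -18(t - 5)(t - 2), so U'(3) = 36.
Gradient descent moves in the -U' direction, i.e. t is decreasing.
The nearest critical point in that direction is t = 2, where U'' = 54 > 0 (a local minimum). The iterate converges there.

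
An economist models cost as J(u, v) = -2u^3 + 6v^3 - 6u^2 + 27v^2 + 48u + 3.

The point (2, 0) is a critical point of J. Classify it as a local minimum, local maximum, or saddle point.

saddle point

The mixed partial ∂²J/∂u∂v is 0, so the Hessian at any point is diag(J_uu, J_vv) = diag(-12(u + 1), 18(2v + 3)).
At (2, 0): H = diag(-36, 54).
The eigenvalues have opposite signs, so H is indefinite: a saddle point.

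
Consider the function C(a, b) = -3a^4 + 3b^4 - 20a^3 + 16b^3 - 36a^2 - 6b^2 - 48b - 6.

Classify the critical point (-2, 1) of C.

local minimum

The mixed partial ∂²C/∂a∂b is 0, so the Hessian at any point is diag(C_aa, C_bb) = diag(-12(3a^2 + 10a + 6), 12(3b^2 + 8b - 1)).
At (-2, 1): H = diag(24, 120).
Both eigenvalues are positive, so H is positive definite: a local minimum.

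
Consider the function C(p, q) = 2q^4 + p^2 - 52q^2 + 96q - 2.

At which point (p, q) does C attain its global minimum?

C(p,q) separates as A(p) + B(q) − 2, so its minimum is min A + min B − 2.
A'(p) = 2p vanishes at p ∈ {0}; B'(q) = 8(q - 3)(q - 1)(q + 4) vanishes at q ∈ {-4, 1, 3}.
Local minima of A (where A''>0): A(0)=0. Local minima of B: B(-4)=-704, B(3)=-18.
So the global minimum of C is A(0) + B(-4) − 2 = 0 − 704 − 2 = -706, attained at (0, -4).

(0, -4)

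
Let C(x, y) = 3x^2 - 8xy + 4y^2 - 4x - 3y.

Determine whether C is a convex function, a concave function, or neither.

C is quadratic, so its Hessian is the constant matrix H = [[6, -8], [-8, 8]].
det(H) = -16, tr(H) = 14.
det(H) < 0, so H is indefinite: neither convex nor concave.

neither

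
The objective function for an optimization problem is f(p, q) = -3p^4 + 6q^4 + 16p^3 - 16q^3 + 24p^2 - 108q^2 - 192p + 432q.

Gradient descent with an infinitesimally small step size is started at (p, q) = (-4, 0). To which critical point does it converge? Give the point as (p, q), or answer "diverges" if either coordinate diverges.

f is separable, so gradient descent decouples: p follows -∂f/∂p, q follows -∂f/∂q.
∂f/∂p = -12(p - 4)(p - 2)(p + 2); at p=-4 this is 1152, so p decreases.
∂f/∂q = 24(q - 3)(q - 2)(q + 3); at q=0 this is 432, so q decreases.
The p-coordinate has no critical point in that direction and runs off to infinity.

diverges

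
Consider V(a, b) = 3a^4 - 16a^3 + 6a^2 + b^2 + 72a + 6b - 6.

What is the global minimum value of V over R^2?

-62

V(a,b) separates as P(a) + Q(b) − 6, so its minimum is min P + min Q − 6.
P'(a) = 12(a - 3)(a - 2)(a + 1) vanishes at a ∈ {-1, 2, 3}; Q'(b) = 2b + 6 vanishes at b ∈ {-3}.
Local minima of P (where P''>0): P(-1)=-47, P(3)=81. Local minima of Q: Q(-3)=-9.
So the global minimum of V is P(-1) + Q(-3) − 6 = -47 − 9 − 6 = -62, attained at (-1, -3).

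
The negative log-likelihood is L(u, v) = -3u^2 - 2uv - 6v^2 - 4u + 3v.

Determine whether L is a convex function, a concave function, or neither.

L is quadratic, so its Hessian is the constant matrix H = [[-6, -2], [-2, -12]].
det(H) = 68, tr(H) = -18.
det(H) > 0 and tr(H) < 0, so H is negative definite everywhere: concave.

concave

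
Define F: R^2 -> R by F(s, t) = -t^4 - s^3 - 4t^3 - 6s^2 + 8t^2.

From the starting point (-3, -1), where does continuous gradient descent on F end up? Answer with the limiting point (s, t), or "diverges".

(-4, 0)

F is separable, so gradient descent decouples: s follows -∂F/∂s, t follows -∂F/∂t.
∂F/∂s = -3s(s + 4); at s=-3 this is 9, so s decreases.
∂F/∂t = -4t(t - 1)(t + 4); at t=-1 this is -24, so t increases.
s converges to its nearest critical value -4 (a local min of the s-part); t converges to 0. The iterate converges to (-4, 0).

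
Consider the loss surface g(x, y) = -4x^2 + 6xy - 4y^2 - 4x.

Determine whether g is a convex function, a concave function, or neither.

g is quadratic, so its Hessian is the constant matrix H = [[-8, 6], [6, -8]].
det(H) = 28, tr(H) = -16.
det(H) > 0 and tr(H) < 0, so H is negative definite everywhere: concave.

concave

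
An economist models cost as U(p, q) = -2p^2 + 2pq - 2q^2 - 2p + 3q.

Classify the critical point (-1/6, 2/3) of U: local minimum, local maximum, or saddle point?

local maximum

The Hessian of U is constant: H = [[-4, 2], [2, -4]].
det(H) = (-4)·(-4) − 2² = 12.
det(H) > 0 and tr(H) = -8 < 0, so H is negative definite and the point is a local maximum.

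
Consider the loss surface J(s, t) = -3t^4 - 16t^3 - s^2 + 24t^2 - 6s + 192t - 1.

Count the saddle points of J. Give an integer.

1

J separates as a function of s plus a function of t, so ∇J=0 decouples.
∂J/∂s = -2(s + 3) = 0 at s ∈ {-3}; ∂J/∂t = -12(t - 2)(t + 2)(t + 4) = 0 at t ∈ {-4, -2, 2}.
The Hessian is diagonal: diag(J_ss, J_tt). Second derivatives: J_ss(-3)=-2; J_tt(-4)=-144, J_tt(-2)=96, J_tt(2)=-288.
Saddle points occur where the two diagonal entries have opposite signs: (-3, -2). Count: 1.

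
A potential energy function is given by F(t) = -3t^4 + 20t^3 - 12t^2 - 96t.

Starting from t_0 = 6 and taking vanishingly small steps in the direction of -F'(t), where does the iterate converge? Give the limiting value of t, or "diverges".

diverges

F'(t) = -12(t - 4)(t - 2)(t + 1), so F'(6) = -672.
Gradient descent moves in the -F' direction, i.e. t is increasing.
There is no critical point above t=6, and F' keeps the same sign, so the iterate runs off to +∞.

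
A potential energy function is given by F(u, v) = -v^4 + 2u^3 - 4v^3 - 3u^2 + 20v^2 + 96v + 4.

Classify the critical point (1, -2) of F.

local minimum

The mixed partial ∂²F/∂u∂v is 0, so the Hessian at any point is diag(F_uu, F_vv) = diag(6(2u - 1), 4(-3v^2 - 6v + 10)).
At (1, -2): H = diag(6, 40).
Both eigenvalues are positive, so H is positive definite: a local minimum.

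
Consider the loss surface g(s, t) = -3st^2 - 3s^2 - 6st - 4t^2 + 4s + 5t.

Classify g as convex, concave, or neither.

The term -3st^2 is cubic, so the Hessian is not constant.
∂²g/∂t² = -6s - 8, which takes both signs as s varies (negative for sufficiently large s). A diagonal entry of the Hessian changing sign means the Hessian is neither positive- nor negative-semidefinite on all of R^2.

neither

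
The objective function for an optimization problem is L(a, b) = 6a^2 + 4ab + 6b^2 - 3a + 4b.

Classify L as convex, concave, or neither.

convex

L is quadratic, so its Hessian is the constant matrix H = [[12, 4], [4, 12]].
det(H) = 128, tr(H) = 24.
det(H) > 0 and tr(H) > 0, so H is positive definite everywhere: convex.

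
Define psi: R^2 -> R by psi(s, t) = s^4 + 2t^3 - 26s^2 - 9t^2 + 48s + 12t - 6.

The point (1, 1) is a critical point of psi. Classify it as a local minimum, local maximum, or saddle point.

local maximum

The mixed partial ∂²psi/∂s∂t is 0, so the Hessian at any point is diag(psi_ss, psi_tt) = diag(4(3s^2 - 13), 6(2t - 3)).
At (1, 1): H = diag(-40, -6).
Both eigenvalues are negative, so H is negative definite: a local maximum.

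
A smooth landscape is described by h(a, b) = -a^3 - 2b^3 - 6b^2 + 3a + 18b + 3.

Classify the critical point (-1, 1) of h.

saddle point

The mixed partial ∂²h/∂a∂b is 0, so the Hessian at any point is diag(h_aa, h_bb) = diag(-6a, -12(b + 1)).
At (-1, 1): H = diag(6, -24).
The eigenvalues have opposite signs, so H is indefinite: a saddle point.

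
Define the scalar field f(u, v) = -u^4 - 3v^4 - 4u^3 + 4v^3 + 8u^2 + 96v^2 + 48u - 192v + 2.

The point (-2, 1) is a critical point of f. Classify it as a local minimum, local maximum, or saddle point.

local minimum

The mixed partial ∂²f/∂u∂v is 0, so the Hessian at any point is diag(f_uu, f_vv) = diag(4(-3u^2 - 6u + 4), 12(-3v^2 + 2v + 16)).
At (-2, 1): H = diag(16, 180).
Both eigenvalues are positive, so H is positive definite: a local minimum.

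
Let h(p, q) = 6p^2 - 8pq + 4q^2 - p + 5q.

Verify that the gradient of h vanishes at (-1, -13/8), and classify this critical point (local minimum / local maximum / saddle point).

∇h = (12p - 8q - 1, -8p + 8q + 5); substituting (-1, -13/8) gives ∇h = (0, 0), so (-1, -13/8) is indeed a critical point.
The Hessian of h is constant: H = [[12, -8], [-8, 8]].
det(H) = 12·8 − (-8)² = 32.
det(H) > 0 and tr(H) = 20 > 0, so H is positive definite and the point is a local minimum.

local minimum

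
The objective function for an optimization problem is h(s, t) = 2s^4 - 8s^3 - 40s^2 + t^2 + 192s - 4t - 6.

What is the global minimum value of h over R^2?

-568

h(s,t) separates as P(s) + Q(t) − 6, so its minimum is min P + min Q − 6.
P'(s) = 8(s - 4)(s - 2)(s + 3) vanishes at s ∈ {-3, 2, 4}; Q'(t) = 2(t - 2) vanishes at t ∈ {2}.
Local minima of P (where P''>0): P(-3)=-558, P(4)=128. Local minima of Q: Q(2)=-4.
So the global minimum of h is P(-3) + Q(2) − 6 = -558 − 4 − 6 = -568, attained at (-3, 2).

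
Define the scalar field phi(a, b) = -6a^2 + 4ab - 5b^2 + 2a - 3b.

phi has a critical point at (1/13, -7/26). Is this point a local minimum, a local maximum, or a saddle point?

The Hessian of phi is constant: H = [[-12, 4], [4, -10]].
det(H) = (-12)·(-10) − 4² = 104.
det(H) > 0 and tr(H) = -22 < 0, so H is negative definite and the point is a local maximum.

local maximum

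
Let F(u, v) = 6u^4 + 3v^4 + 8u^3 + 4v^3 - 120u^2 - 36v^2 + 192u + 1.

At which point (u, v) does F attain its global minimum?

F(u,v) separates as P(u) + Q(v) + 1, so its minimum is min P + min Q + 1.
P'(u) = 24(u - 2)(u - 1)(u + 4) vanishes at u ∈ {-4, 1, 2}; Q'(v) = 12v(v - 2)(v + 3) vanishes at v ∈ {-3, 0, 2}.
Local minima of P (where P''>0): P(-4)=-1664, P(2)=64. Local minima of Q: Q(-3)=-189, Q(2)=-64.
So the global minimum of F is P(-4) + Q(-3) + 1 = -1664 − 189 + 1 = -1852, attained at (-4, -3).

(-4, -3)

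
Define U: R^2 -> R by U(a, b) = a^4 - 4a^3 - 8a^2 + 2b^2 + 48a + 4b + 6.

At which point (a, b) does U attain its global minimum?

(-2, -1)

U(a,b) separates as P(a) + Q(b) + 6, so its minimum is min P + min Q + 6.
P'(a) = 4(a - 3)(a - 2)(a + 2) vanishes at a ∈ {-2, 2, 3}; Q'(b) = 4b + 4 vanishes at b ∈ {-1}.
Local minima of P (where P''>0): P(-2)=-80, P(3)=45. Local minima of Q: Q(-1)=-2.
So the global minimum of U is P(-2) + Q(-1) + 6 = -80 − 2 + 6 = -76, attained at (-2, -1).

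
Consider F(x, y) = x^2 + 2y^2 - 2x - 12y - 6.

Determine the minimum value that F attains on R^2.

-25

F(x,y) separates as P(x) + Q(y) − 6, so its minimum is min P + min Q − 6.
P'(x) = 2x - 2 vanishes at x ∈ {1}; Q'(y) = 4y - 12 vanishes at y ∈ {3}.
Local minima of P (where P''>0): P(1)=-1. Local minima of Q: Q(3)=-18.
So the global minimum of F is P(1) + Q(3) − 6 = -1 − 18 − 6 = -25, attained at (1, 3).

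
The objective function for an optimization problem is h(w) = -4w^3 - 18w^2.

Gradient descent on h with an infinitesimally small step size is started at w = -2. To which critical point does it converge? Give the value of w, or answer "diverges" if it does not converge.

h'(w) = -12w(w + 3), so h'(-2) = 24.
Gradient descent moves in the -h' direction, i.e. w is decreasing.
The nearest critical point in that direction is w = -3, where h'' = 36 > 0 (a local minimum). The iterate converges there.

-3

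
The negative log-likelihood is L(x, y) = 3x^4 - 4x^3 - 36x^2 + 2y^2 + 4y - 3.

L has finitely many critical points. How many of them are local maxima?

0

L separates as a function of x plus a function of y, so ∇L=0 decouples.
∂L/∂x = 12x(x - 3)(x + 2) = 0 at x ∈ {-2, 0, 3}; ∂L/∂y = 4(y + 1) = 0 at y ∈ {-1}.
The Hessian is diagonal: diag(L_xx, L_yy). Second derivatives: L_xx(-2)=120, L_xx(0)=-72, L_xx(3)=180; L_yy(-1)=4.
Local maxima occur where both diagonal entries negative: none. Count: 0.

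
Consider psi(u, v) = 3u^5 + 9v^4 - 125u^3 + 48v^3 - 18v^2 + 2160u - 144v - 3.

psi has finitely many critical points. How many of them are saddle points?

6

psi separates as a function of u plus a function of v, so ∇psi=0 decouples.
∂psi/∂u = 15(u - 4)(u - 3)(u + 3)(u + 4) = 0 at u ∈ {-4, -3, 3, 4}; ∂psi/∂v = 36(v - 1)(v + 1)(v + 4) = 0 at v ∈ {-4, -1, 1}.
The Hessian is diagonal: diag(psi_uu, psi_vv). Second derivatives: psi_uu(-4)=-840, psi_uu(-3)=630, psi_uu(3)=-630, psi_uu(4)=840; psi_vv(-4)=540, psi_vv(-1)=-216, psi_vv(1)=360.
Saddle points occur where the two diagonal entries have opposite signs: (-4, -4), (-4, 1), (-3, -1), (3, -4), (3, 1), (4, -1). Count: 6.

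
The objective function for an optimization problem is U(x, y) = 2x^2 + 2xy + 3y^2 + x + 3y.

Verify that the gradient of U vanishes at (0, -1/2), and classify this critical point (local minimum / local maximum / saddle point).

∇U = (4x + 2y + 1, 2x + 6y + 3); substituting (0, -1/2) gives ∇U = (0, 0), so (0, -1/2) is indeed a critical point.
The Hessian of U is constant: H = [[4, 2], [2, 6]].
det(H) = 4·6 − 2² = 20.
det(H) > 0 and tr(H) = 10 > 0, so H is positive definite and the point is a local minimum.

local minimum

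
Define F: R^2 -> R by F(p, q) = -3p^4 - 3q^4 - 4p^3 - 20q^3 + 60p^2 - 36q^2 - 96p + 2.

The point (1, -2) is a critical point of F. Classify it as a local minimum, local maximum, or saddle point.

The mixed partial ∂²F/∂p∂q is 0, so the Hessian at any point is diag(F_pp, F_qq) = diag(12(-3p^2 - 2p + 10), -12(3q^2 + 10q + 6)).
At (1, -2): H = diag(60, 24).
Both eigenvalues are positive, so H is positive definite: a local minimum.

local minimum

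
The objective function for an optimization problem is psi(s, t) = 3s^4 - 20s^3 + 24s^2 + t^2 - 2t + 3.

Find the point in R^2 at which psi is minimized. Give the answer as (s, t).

(4, 1)

psi(s,t) separates as P(s) + Q(t) + 3, so its minimum is min P + min Q + 3.
P'(s) = 12s(s - 4)(s - 1) vanishes at s ∈ {0, 1, 4}; Q'(t) = 2(t - 1) vanishes at t ∈ {1}.
Local minima of P (where P''>0): P(0)=0, P(4)=-128. Local minima of Q: Q(1)=-1.
So the global minimum of psi is P(4) + Q(1) + 3 = -128 − 1 + 3 = -126, attained at (4, 1).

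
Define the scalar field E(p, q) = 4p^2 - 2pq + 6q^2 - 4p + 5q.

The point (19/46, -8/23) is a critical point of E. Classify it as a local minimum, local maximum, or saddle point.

The Hessian of E is constant: H = [[8, -2], [-2, 12]].
det(H) = 8·12 − (-2)² = 92.
det(H) > 0 and tr(H) = 20 > 0, so H is positive definite and the point is a local minimum.

local minimum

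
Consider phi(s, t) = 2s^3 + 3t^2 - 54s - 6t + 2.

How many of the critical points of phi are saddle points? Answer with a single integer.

phi separates as a function of s plus a function of t, so ∇phi=0 decouples.
∂phi/∂s = 6(s - 3)(s + 3) = 0 at s ∈ {-3, 3}; ∂phi/∂t = 6(t - 1) = 0 at t ∈ {1}.
The Hessian is diagonal: diag(phi_ss, phi_tt). Second derivatives: phi_ss(-3)=-36, phi_ss(3)=36; phi_tt(1)=6.
Saddle points occur where the two diagonal entries have opposite signs: (-3, 1). Count: 1.

1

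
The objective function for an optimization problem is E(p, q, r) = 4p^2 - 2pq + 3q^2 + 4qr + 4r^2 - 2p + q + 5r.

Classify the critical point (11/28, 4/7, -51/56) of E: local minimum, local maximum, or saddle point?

The Hessian is constant: H = [[8, -2, 0], [-2, 6, 4], [0, 4, 8]].
Leading principal minors: Δ₁ = 8, Δ₂ = 44, Δ₃ = 224.
All leading minors are positive, so H is positive definite: a local minimum.

local minimum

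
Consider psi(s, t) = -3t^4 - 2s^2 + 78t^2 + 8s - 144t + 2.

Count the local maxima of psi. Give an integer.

psi separates as a function of s plus a function of t, so ∇psi=0 decouples.
∂psi/∂s = -4(s - 2) = 0 at s ∈ {2}; ∂psi/∂t = -12(t - 3)(t - 1)(t + 4) = 0 at t ∈ {-4, 1, 3}.
The Hessian is diagonal: diag(psi_ss, psi_tt). Second derivatives: psi_ss(2)=-4; psi_tt(-4)=-420, psi_tt(1)=120, psi_tt(3)=-168.
Local maxima occur where both diagonal entries negative: (2, -4), (2, 3). Count: 2.

2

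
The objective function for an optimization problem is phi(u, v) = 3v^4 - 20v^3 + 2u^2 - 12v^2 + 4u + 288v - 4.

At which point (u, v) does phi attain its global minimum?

(-1, -2)

phi(u,v) separates as P(u) + Q(v) − 4, so its minimum is min P + min Q − 4.
P'(u) = 4u + 4 vanishes at u ∈ {-1}; Q'(v) = 12(v - 4)(v - 3)(v + 2) vanishes at v ∈ {-2, 3, 4}.
Local minima of P (where P''>0): P(-1)=-2. Local minima of Q: Q(-2)=-416, Q(4)=448.
So the global minimum of phi is P(-1) + Q(-2) − 4 = -2 − 416 − 4 = -422, attained at (-1, -2).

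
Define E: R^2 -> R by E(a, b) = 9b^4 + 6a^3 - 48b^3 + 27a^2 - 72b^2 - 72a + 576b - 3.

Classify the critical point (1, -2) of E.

local minimum

The mixed partial ∂²E/∂a∂b is 0, so the Hessian at any point is diag(E_aa, E_bb) = diag(18(2a + 3), 36(3b^2 - 8b - 4)).
At (1, -2): H = diag(90, 864).
Both eigenvalues are positive, so H is positive definite: a local minimum.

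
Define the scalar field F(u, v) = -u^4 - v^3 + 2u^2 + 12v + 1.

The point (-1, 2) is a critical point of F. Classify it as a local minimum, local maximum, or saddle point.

The mixed partial ∂²F/∂u∂v is 0, so the Hessian at any point is diag(F_uu, F_vv) = diag(4(-3u^2 + 1), -6v).
At (-1, 2): H = diag(-8, -12).
Both eigenvalues are negative, so H is negative definite: a local maximum.

local maximum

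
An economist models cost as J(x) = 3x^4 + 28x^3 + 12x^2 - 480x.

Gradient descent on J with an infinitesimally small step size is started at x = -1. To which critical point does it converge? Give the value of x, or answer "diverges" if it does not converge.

J'(x) = 12(x - 2)(x + 4)(x + 5), so J'(-1) = -432.
Gradient descent moves in the -J' direction, i.e. x is increasing.
The nearest critical point in that direction is x = 2, where J'' = 504 > 0 (a local minimum). The iterate converges there.

2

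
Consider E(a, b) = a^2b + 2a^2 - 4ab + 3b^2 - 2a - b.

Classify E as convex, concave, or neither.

neither

The term a^2b is cubic, so the Hessian is not constant.
∂²E/∂a² = 2b + 4, which takes both signs as b varies (negative for sufficiently negative b). A diagonal entry of the Hessian changing sign means the Hessian is neither positive- nor negative-semidefinite on all of R^2.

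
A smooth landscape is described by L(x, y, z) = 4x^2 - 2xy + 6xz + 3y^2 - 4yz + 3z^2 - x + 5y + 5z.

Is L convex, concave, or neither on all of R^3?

convex

L is quadratic, so its Hessian is the constant matrix H = [[8, -2, 6], [-2, 6, -4], [6, -4, 6]].
Leading principal minors: 8, 44, 16.
All positive ⇒ H ≻ 0 ⇒ convex.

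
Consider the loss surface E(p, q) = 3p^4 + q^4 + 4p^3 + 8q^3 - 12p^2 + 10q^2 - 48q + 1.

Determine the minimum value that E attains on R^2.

E(p,q) separates as A(p) + B(q) + 1, so its minimum is min A + min B + 1.
A'(p) = 12p(p - 1)(p + 2) vanishes at p ∈ {-2, 0, 1}; B'(q) = 4(q - 1)(q + 3)(q + 4) vanishes at q ∈ {-4, -3, 1}.
Local minima of A (where A''>0): A(-2)=-32, A(1)=-5. Local minima of B: B(-4)=96, B(1)=-29.
So the global minimum of E is A(-2) + B(1) + 1 = -32 − 29 + 1 = -60, attained at (-2, 1).

-60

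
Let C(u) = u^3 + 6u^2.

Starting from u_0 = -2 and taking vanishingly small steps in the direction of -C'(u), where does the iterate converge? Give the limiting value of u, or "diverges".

C'(u) = 3u(u + 4), so C'(-2) = -12.
Gradient descent moves in the -C' direction, i.e. u is increasing.
The nearest critical point in that direction is u = 0, where C'' = 12 > 0 (a local minimum). The iterate converges there.

0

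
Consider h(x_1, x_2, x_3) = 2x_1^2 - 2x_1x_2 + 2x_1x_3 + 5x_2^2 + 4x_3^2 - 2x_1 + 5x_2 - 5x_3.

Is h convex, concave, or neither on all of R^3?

convex

h is quadratic, so its Hessian is the constant matrix H = [[4, -2, 2], [-2, 10, 0], [2, 0, 8]].
Leading principal minors: 4, 36, 248.
All positive ⇒ H ≻ 0 ⇒ convex.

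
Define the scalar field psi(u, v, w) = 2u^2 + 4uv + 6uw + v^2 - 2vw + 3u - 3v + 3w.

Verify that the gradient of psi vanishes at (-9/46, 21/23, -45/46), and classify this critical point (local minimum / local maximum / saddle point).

saddle point

∇psi = (4u + 4v + 6w + 3, 4u + 2v - 2w - 3, 6u - 2v + 3); substituting (-9/46, 21/23, -45/46) gives ∇psi = (0, 0, 0), so (-9/46, 21/23, -45/46) is indeed a critical point.
The Hessian is constant: H = [[4, 4, 6], [4, 2, -2], [6, -2, 0]].
Leading principal minors: Δ₁ = 4, Δ₂ = -8, Δ₃ = -184.
The minors fit neither the all-positive nor the alternating-sign pattern, so H is indefinite: a saddle point.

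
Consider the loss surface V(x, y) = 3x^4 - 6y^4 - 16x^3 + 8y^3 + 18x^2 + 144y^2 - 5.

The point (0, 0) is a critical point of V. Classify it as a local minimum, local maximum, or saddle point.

The mixed partial ∂²V/∂x∂y is 0, so the Hessian at any point is diag(V_xx, V_yy) = diag(12(3x^2 - 8x + 3), 24(-3y^2 + 2y + 12)).
At (0, 0): H = diag(36, 288).
Both eigenvalues are positive, so H is positive definite: a local minimum.

local minimum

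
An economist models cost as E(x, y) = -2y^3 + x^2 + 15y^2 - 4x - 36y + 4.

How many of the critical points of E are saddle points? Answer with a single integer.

E separates as a function of x plus a function of y, so ∇E=0 decouples.
∂E/∂x = 2(x - 2) = 0 at x ∈ {2}; ∂E/∂y = -6(y - 3)(y - 2) = 0 at y ∈ {2, 3}.
The Hessian is diagonal: diag(E_xx, E_yy). Second derivatives: E_xx(2)=2; E_yy(2)=6, E_yy(3)=-6.
Saddle points occur where the two diagonal entries have opposite signs: (2, 3). Count: 1.

1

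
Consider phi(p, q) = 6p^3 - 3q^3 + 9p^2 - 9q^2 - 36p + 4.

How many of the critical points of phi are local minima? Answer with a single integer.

1

phi separates as a function of p plus a function of q, so ∇phi=0 decouples.
∂phi/∂p = 18(p - 1)(p + 2) = 0 at p ∈ {-2, 1}; ∂phi/∂q = -9q(q + 2) = 0 at q ∈ {-2, 0}.
The Hessian is diagonal: diag(phi_pp, phi_qq). Second derivatives: phi_pp(-2)=-54, phi_pp(1)=54; phi_qq(-2)=18, phi_qq(0)=-18.
Local minima occur where both diagonal entries positive: (1, -2). Count: 1.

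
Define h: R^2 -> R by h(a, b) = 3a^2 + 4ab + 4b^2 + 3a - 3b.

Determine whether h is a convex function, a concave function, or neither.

h is quadratic, so its Hessian is the constant matrix H = [[6, 4], [4, 8]].
det(H) = 32, tr(H) = 14.
det(H) > 0 and tr(H) > 0, so H is positive definite everywhere: convex.

convex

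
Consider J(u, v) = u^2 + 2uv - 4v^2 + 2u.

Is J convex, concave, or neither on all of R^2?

J is quadratic, so its Hessian is the constant matrix H = [[2, 2], [2, -8]].
det(H) = -20, tr(H) = -6.
det(H) < 0, so H is indefinite: neither convex nor concave.

neither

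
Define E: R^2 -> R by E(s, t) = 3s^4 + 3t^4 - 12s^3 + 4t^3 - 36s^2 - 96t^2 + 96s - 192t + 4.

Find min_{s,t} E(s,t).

E(s,t) separates as P(s) + Q(t) + 4, so its minimum is min P + min Q + 4.
P'(s) = 12(s - 4)(s - 1)(s + 2) vanishes at s ∈ {-2, 1, 4}; Q'(t) = 12(t - 4)(t + 1)(t + 4) vanishes at t ∈ {-4, -1, 4}.
Local minima of P (where P''>0): P(-2)=-192, P(4)=-192. Local minima of Q: Q(-4)=-256, Q(4)=-1280.
So the global minimum of E is P(-2) + Q(4) + 4 = -192 − 1280 + 4 = -1468, attained at (-2, 4).

-1468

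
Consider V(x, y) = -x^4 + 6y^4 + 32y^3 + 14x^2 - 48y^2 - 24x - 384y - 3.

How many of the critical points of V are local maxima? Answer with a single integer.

2

V separates as a function of x plus a function of y, so ∇V=0 decouples.
∂V/∂x = -4(x - 2)(x - 1)(x + 3) = 0 at x ∈ {-3, 1, 2}; ∂V/∂y = 24(y - 2)(y + 2)(y + 4) = 0 at y ∈ {-4, -2, 2}.
The Hessian is diagonal: diag(V_xx, V_yy). Second derivatives: V_xx(-3)=-80, V_xx(1)=16, V_xx(2)=-20; V_yy(-4)=288, V_yy(-2)=-192, V_yy(2)=576.
Local maxima occur where both diagonal entries negative: (-3, -2), (2, -2). Count: 2.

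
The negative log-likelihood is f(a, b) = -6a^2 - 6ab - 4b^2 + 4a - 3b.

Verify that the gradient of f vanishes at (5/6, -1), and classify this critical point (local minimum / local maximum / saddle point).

local maximum

∇f = (-12a - 6b + 4, -6a - 8b - 3); substituting (5/6, -1) gives ∇f = (0, 0), so (5/6, -1) is indeed a critical point.
The Hessian of f is constant: H = [[-12, -6], [-6, -8]].
det(H) = (-12)·(-8) − (-6)² = 60.
det(H) > 0 and tr(H) = -20 < 0, so H is negative definite and the point is a local maximum.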